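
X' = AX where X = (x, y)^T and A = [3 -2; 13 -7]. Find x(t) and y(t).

Coefficient matrix A = [[3, -2], [13, -7]].
Characteristic polynomial det(A - λI) = λ^2 + 4λ + 5 = 0.
Eigenvalues λ = -2 ± i (complex conjugate pair).
For λ=-2+i: an eigenvector is (-1,-3) - i(1,2) = (-1 - i, -3 - 2i).
A real fundamental pair from Re and Im of e^((-2+i)t)v: X_1 = e^(-2t)(cos(t)·(-1,-3) + sin(t)·(1,2)), X_2 = e^(-2t)(sin(t)·(-1,-3) - cos(t)·(1,2)).
General solution: K_1X_1 + K_2X_2.

x(t) = K_1e^(-2t)sin(t) - K_1e^(-2t)cos(t) - K_2e^(-2t)sin(t) - K_2e^(-2t)cos(t), y(t) = 2K_1e^(-2t)sin(t) - 3K_1e^(-2t)cos(t) - 3K_2e^(-2t)sin(t) - 2K_2e^(-2t)cos(t)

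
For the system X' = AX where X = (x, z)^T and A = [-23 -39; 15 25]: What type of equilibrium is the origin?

unstable spiral

A = [[-23,-39],[15,25]]; det(A-λI) = λ^2 - 2λ + 10.
λ = 1 ± 3i: positive real part.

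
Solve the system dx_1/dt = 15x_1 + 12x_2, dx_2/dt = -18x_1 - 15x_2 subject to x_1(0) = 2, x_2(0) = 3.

Coefficient matrix A = [[15, 12], [-18, -15]].
Characteristic polynomial det(A - λI) = λ^2 - 9 = 0.
Eigenvalues λ = 3, -3.
For λ=3: (A-λI) row 1 is [12, 12], so an eigenvector is (-1, 1).
For λ=-3: (A-λI) row 1 is [18, 12], so an eigenvector is (2, -3).
General solution: c_1e^(3t)(-1,1) + c_2e^(-3t)(2,-3).
Applying x_1(0)=2, x_2(0)=3 gives c_1=-12, c_2=-5.

x_1(t) = 12e^(3t) - 10e^(-3t), x_2(t) = -12e^(3t) + 15e^(-3t)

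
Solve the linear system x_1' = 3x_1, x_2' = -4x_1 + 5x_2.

x_1(t) = c_1e^(3t), x_2(t) = 2c_1e^(3t) - c_2e^(5t)

Coefficient matrix A = [[3, 0], [-4, 5]].
Characteristic polynomial det(A - λI) = λ^2 - 8λ + 15 = 0.
Eigenvalues λ = 3, 5.
For λ=3: (A-λI) row 2 is [-4, 2], so an eigenvector is (1, 2).
For λ=5: (A-λI) row 1 is [-2, 0], so an eigenvector is (0, -1).
General solution: c_1e^(3t)(1,2) + c_2e^(5t)(0,-1).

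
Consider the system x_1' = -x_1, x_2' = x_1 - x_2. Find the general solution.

Coefficient matrix A = [[-1, 0], [1, -1]].
Characteristic polynomial det(A - λI) = λ^2 + 2λ + 1 = 0.
Single eigenvalue λ = -1 with algebraic multiplicity 2.
Eigenvector v = (0,-1); generalized eigenvector w with (A-λI)w=v is (-1,3).
General solution: e^(-t)[c_1·v + c_2·(t·v + w)].

x_1(t) = -c_2e^(-t), x_2(t) = -c_1e^(-t) - c_2te^(-t) + 3c_2e^(-t)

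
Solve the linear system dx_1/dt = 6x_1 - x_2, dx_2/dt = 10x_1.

x_1(t) = -C_1e^(3t)cos(t) - C_2e^(3t)sin(t), x_2(t) = -C_1e^(3t)sin(t) - 3C_1e^(3t)cos(t) - 3C_2e^(3t)sin(t) + C_2e^(3t)cos(t)

Coefficient matrix A = [[6, -1], [10, 0]].
Characteristic polynomial det(A - λI) = λ^2 - 6λ + 10 = 0.
Eigenvalues λ = 3 ± i (complex conjugate pair).
For λ=3+i: an eigenvector is (-1,-3) - i(0,-1) = (-1, -3 + i).
A real fundamental pair from Re and Im of e^((3+i)t)v: X_1 = e^(3t)(cos(t)·(-1,-3) + sin(t)·(0,-1)), X_2 = e^(3t)(sin(t)·(-1,-3) - cos(t)·(0,-1)).
General solution: C_1X_1 + C_2X_2.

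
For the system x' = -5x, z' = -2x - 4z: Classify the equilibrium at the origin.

stable node

A = [[-5,0],[-2,-4]]; det(A-λI) = λ^2 + 9λ + 20.
λ = -4, -5: both negative.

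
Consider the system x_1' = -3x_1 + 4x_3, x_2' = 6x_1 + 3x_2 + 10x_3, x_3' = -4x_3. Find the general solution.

Coefficient matrix A = [[-3, 0, 4], [6, 3, 10], [0, 0, -4]].
det(A - λI) = 0 gives eigenvalues λ = -4, 3, -3.
For λ=-4: eigenvector (-4,2,1).
For λ=3: eigenvector (0,-1,0).
For λ=-3: eigenvector (-1,1,0).
General solution: C_1e^(-4t)(-4,2,1) + C_2e^(3t)(0,-1,0) + C_3e^(-3t)(-1,1,0).

x_1(t) = -4C_1e^(-4t) - C_3e^(-3t), x_2(t) = 2C_1e^(-4t) - C_2e^(3t) + C_3e^(-3t), x_3(t) = C_1e^(-4t)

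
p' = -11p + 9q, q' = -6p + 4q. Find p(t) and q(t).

p(t) = C_1e^(-2t) - 3C_2e^(-5t), q(t) = C_1e^(-2t) - 2C_2e^(-5t)

Coefficient matrix A = [[-11, 9], [-6, 4]].
Characteristic polynomial det(A - λI) = λ^2 + 7λ + 10 = 0.
Eigenvalues λ = -2, -5.
For λ=-2: (A-λI) row 1 is [-9, 9], so an eigenvector is (1, 1).
For λ=-5: (A-λI) row 1 is [-6, 9], so an eigenvector is (-3, -2).
General solution: C_1e^(-2t)(1,1) + C_2e^(-5t)(-3,-2).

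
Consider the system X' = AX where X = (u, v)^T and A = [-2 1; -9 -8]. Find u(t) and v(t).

Coefficient matrix A = [[-2, 1], [-9, -8]].
Characteristic polynomial det(A - λI) = λ^2 + 10λ + 25 = 0.
Single eigenvalue λ = -5 with algebraic multiplicity 2.
Eigenvector v = (-1,3); generalized eigenvector w with (A-λI)w=v is (-1,2).
General solution: e^(-5t)[c_1·v + c_2·(t·v + w)].

u(t) = -c_1e^(-5t) - c_2te^(-5t) - c_2e^(-5t), v(t) = 3c_1e^(-5t) + 3c_2te^(-5t) + 2c_2e^(-5t)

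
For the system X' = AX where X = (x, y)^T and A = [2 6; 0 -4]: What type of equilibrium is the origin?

A = [[2,6],[0,-4]]; det(A-λI) = λ^2 + 2λ - 8.
λ = 2, -4: opposite signs.

saddle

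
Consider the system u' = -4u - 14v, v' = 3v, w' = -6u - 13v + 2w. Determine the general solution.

u(t) = c_1e^(-4t) - 2c_2e^(3t), v(t) = c_2e^(3t), w(t) = c_1e^(-4t) - c_2e^(3t) + c_3e^(2t)

Coefficient matrix A = [[-4, -14, 0], [0, 3, 0], [-6, -13, 2]].
det(A - λI) = 0 gives eigenvalues λ = -4, 3, 2.
For λ=-4: eigenvector (1,0,1).
For λ=3: eigenvector (-2,1,-1).
For λ=2: eigenvector (0,0,1).
General solution: c_1e^(-4t)(1,0,1) + c_2e^(3t)(-2,1,-1) + c_3e^(2t)(0,0,1).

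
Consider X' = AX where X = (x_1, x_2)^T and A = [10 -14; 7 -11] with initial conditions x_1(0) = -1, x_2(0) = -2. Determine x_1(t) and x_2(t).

x_1(t) = 2e^(3t) - 3e^(-4t), x_2(t) = e^(3t) - 3e^(-4t)

Coefficient matrix A = [[10, -14], [7, -11]].
Characteristic polynomial det(A - λI) = λ^2 + λ - 12 = 0.
Eigenvalues λ = 3, -4.
For λ=3: (A-λI) row 1 is [7, -14], so an eigenvector is (-2, -1).
For λ=-4: (A-λI) row 1 is [14, -14], so an eigenvector is (-1, -1).
General solution: K_1e^(3t)(-2,-1) + K_2e^(-4t)(-1,-1).
Applying x_1(0)=-1, x_2(0)=-2 gives K_1=-1, K_2=3.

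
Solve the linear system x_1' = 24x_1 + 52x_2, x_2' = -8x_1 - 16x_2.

x_1(t) = -3K_1e^(4t)sin(4t) + 2K_1e^(4t)cos(4t) + 2K_2e^(4t)sin(4t) + 3K_2e^(4t)cos(4t), x_2(t) = K_1e^(4t)sin(4t) - K_1e^(4t)cos(4t) - K_2e^(4t)sin(4t) - K_2e^(4t)cos(4t)

Coefficient matrix A = [[24, 52], [-8, -16]].
Characteristic polynomial det(A - λI) = λ^2 - 8λ + 32 = 0.
Eigenvalues λ = 4 ± 4i (complex conjugate pair).
For λ=4+4i: an eigenvector is (2,-1) - i(-3,1) = (2 + 3i, -1 - i).
A real fundamental pair from Re and Im of e^((4+4i)t)v: X_1 = e^(4t)(cos(4t)·(2,-1) + sin(4t)·(-3,1)), X_2 = e^(4t)(sin(4t)·(2,-1) - cos(4t)·(-3,1)).
General solution: K_1X_1 + K_2X_2.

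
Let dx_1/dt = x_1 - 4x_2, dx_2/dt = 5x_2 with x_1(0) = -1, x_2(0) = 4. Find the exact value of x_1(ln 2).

A = [[1,-4],[0,5]]; eigenvalues λ = 1, 5.
Eigenvectors: (-1,0) for λ=1, (1,-1) for λ=5.
From the initial condition, c_1 = -3, c_2 = -4.
x_1(ln 2) = (-3)(2^1)(-1) + (-4)(2^5)(1) = -122.

-122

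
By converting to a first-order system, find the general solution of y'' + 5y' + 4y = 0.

y(t) = c_1e^(-4t) + c_2e^(-t)

Let x_1 = y, x_2 = y'. Then x_1' = x_2 and x_2' = -4x_1 - 5x_2.
A = [[0,1],[-4,-5]]; det(A-λI) = λ^2 + 5λ + 4.
Eigenvalues λ = -4, -1 with eigenvectors (1,-4), (1,-1).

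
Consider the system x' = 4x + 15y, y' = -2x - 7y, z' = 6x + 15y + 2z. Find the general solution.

Coefficient matrix A = [[4, 15, 0], [-2, -7, 0], [6, 15, 2]].
det(A - λI) = 0 gives eigenvalues λ = -2, -1, 2.
For λ=-2: eigenvector (-5,2,0).
For λ=-1: eigenvector (3,-1,-1).
For λ=2: eigenvector (0,0,1).
General solution: K_1e^(-2t)(-5,2,0) + K_2e^(-t)(3,-1,-1) + K_3e^(2t)(0,0,1).

x(t) = -5K_1e^(-2t) + 3K_2e^(-t), y(t) = 2K_1e^(-2t) - K_2e^(-t), z(t) = -K_2e^(-t) + K_3e^(2t)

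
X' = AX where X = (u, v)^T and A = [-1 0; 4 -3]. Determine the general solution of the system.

Coefficient matrix A = [[-1, 0], [4, -3]].
Characteristic polynomial det(A - λI) = λ^2 + 4λ + 3 = 0.
Eigenvalues λ = -1, -3.
For λ=-1: (A-λI) row 2 is [4, -2], so an eigenvector is (1, 2).
For λ=-3: (A-λI) row 1 is [2, 0], so an eigenvector is (0, -1).
General solution: K_1e^(-t)(1,2) + K_2e^(-3t)(0,-1).

u(t) = K_1e^(-t), v(t) = 2K_1e^(-t) - K_2e^(-3t)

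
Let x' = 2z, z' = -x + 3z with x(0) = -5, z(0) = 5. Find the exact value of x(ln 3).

A = [[0,2],[-1,3]]; eigenvalues λ = 2, 1.
Eigenvectors: (-1,-1) for λ=2, (2,1) for λ=1.
From the initial condition, c_1 = -15, c_2 = -10.
x(ln 3) = (-15)(3^2)(-1) + (-10)(3^1)(2) = 75.

75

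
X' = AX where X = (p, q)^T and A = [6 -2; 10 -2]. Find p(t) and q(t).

Coefficient matrix A = [[6, -2], [10, -2]].
Characteristic polynomial det(A - λI) = λ^2 - 4λ + 8 = 0.
Eigenvalues λ = 2 ± 2i (complex conjugate pair).
For λ=2+2i: an eigenvector is (0,1) - i(-1,-2) = (0 + i, 1 + 2i).
A real fundamental pair from Re and Im of e^((2+2i)t)v: X_1 = e^(2t)(cos(2t)·(0,1) + sin(2t)·(-1,-2)), X_2 = e^(2t)(sin(2t)·(0,1) - cos(2t)·(-1,-2)).
General solution: C_1X_1 + C_2X_2.

p(t) = -C_1e^(2t)sin(2t) + C_2e^(2t)cos(2t), q(t) = -2C_1e^(2t)sin(2t) + C_1e^(2t)cos(2t) + C_2e^(2t)sin(2t) + 2C_2e^(2t)cos(2t)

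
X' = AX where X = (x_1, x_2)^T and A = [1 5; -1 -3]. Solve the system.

Coefficient matrix A = [[1, 5], [-1, -3]].
Characteristic polynomial det(A - λI) = λ^2 + 2λ + 2 = 0.
Eigenvalues λ = -1 ± i (complex conjugate pair).
For λ=-1+i: an eigenvector is (1,0) - i(2,-1) = (1 - 2i, 0 + i).
A real fundamental pair from Re and Im of e^((-1+i)t)v: X_1 = e^(-t)(cos(t)·(1,0) + sin(t)·(2,-1)), X_2 = e^(-t)(sin(t)·(1,0) - cos(t)·(2,-1)).
General solution: c_1X_1 + c_2X_2.

x_1(t) = 2c_1e^(-t)sin(t) + c_1e^(-t)cos(t) + c_2e^(-t)sin(t) - 2c_2e^(-t)cos(t), x_2(t) = -c_1e^(-t)sin(t) + c_2e^(-t)cos(t)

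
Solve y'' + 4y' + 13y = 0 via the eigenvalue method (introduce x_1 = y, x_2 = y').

Let x_1 = y, x_2 = y'. Then x_1' = x_2 and x_2' = -13x_1 - 4x_2.
A = [[0,1],[-13,-4]]; det(A-λI) = λ^2 + 4λ + 13.
Eigenvalues λ = -2 ± 3i.

y(t) = K_1e^(-2t)cos(3t) + K_2e^(-2t)sin(3t)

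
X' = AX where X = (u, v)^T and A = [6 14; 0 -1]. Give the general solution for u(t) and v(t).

u(t) = -2K_1e^(-t) - K_2e^(6t), v(t) = K_1e^(-t)

Coefficient matrix A = [[6, 14], [0, -1]].
Characteristic polynomial det(A - λI) = λ^2 - 5λ - 6 = 0.
Eigenvalues λ = -1, 6.
For λ=-1: (A-λI) row 1 is [7, 14], so an eigenvector is (-2, 1).
For λ=6: (A-λI) row 1 is [0, 14], so an eigenvector is (-1, 0).
General solution: K_1e^(-t)(-2,1) + K_2e^(6t)(-1,0).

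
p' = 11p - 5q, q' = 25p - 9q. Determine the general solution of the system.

Coefficient matrix A = [[11, -5], [25, -9]].
Characteristic polynomial det(A - λI) = λ^2 - 2λ + 26 = 0.
Eigenvalues λ = 1 ± 5i (complex conjugate pair).
For λ=1+5i: an eigenvector is (1,2) - i(0,1) = (1, 2 - i).
A real fundamental pair from Re and Im of e^((1+5i)t)v: X_1 = e^(t)(cos(5t)·(1,2) + sin(5t)·(0,1)), X_2 = e^(t)(sin(5t)·(1,2) - cos(5t)·(0,1)).
General solution: C_1X_1 + C_2X_2.

p(t) = C_1e^(t)cos(5t) + C_2e^(t)sin(5t), q(t) = C_1e^(t)sin(5t) + 2C_1e^(t)cos(5t) + 2C_2e^(t)sin(5t) - C_2e^(t)cos(5t)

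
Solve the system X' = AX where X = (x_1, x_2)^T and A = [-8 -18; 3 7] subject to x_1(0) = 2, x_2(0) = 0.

Coefficient matrix A = [[-8, -18], [3, 7]].
Characteristic polynomial det(A - λI) = λ^2 + λ - 2 = 0.
Eigenvalues λ = -2, 1.
For λ=-2: (A-λI) row 1 is [-6, -18], so an eigenvector is (3, -1).
For λ=1: (A-λI) row 1 is [-9, -18], so an eigenvector is (-2, 1).
General solution: c_1e^(-2t)(3,-1) + c_2e^(t)(-2,1).
Applying x_1(0)=2, x_2(0)=0 gives c_1=2, c_2=2.

x_1(t) = -4e^(t) + 6e^(-2t), x_2(t) = 2e^(t) - 2e^(-2t)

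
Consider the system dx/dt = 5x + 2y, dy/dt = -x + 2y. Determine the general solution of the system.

x(t) = -2K_1e^(4t) - K_2e^(3t), y(t) = K_1e^(4t) + K_2e^(3t)

Coefficient matrix A = [[5, 2], [-1, 2]].
Characteristic polynomial det(A - λI) = λ^2 - 7λ + 12 = 0.
Eigenvalues λ = 4, 3.
For λ=4: (A-λI) row 1 is [1, 2], so an eigenvector is (-2, 1).
For λ=3: (A-λI) row 1 is [2, 2], so an eigenvector is (-1, 1).
General solution: K_1e^(4t)(-2,1) + K_2e^(3t)(-1,1).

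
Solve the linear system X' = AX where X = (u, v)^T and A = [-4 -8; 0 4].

u(t) = K_1e^(4t) - K_2e^(-4t), v(t) = -K_1e^(4t)

Coefficient matrix A = [[-4, -8], [0, 4]].
Characteristic polynomial det(A - λI) = λ^2 - 16 = 0.
Eigenvalues λ = 4, -4.
For λ=4: (A-λI) row 1 is [-8, -8], so an eigenvector is (1, -1).
For λ=-4: (A-λI) row 1 is [0, -8], so an eigenvector is (-1, 0).
General solution: K_1e^(4t)(1,-1) + K_2e^(-4t)(-1,0).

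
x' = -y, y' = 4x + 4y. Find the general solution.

Coefficient matrix A = [[0, -1], [4, 4]].
Characteristic polynomial det(A - λI) = λ^2 - 4λ + 4 = 0.
Single eigenvalue λ = 2 with algebraic multiplicity 2.
Eigenvector v = (-1,2); generalized eigenvector w with (A-λI)w=v is (-1,3).
General solution: e^(2t)[C_1·v + C_2·(t·v + w)].

x(t) = -C_1e^(2t) - C_2te^(2t) - C_2e^(2t), y(t) = 2C_1e^(2t) + 2C_2te^(2t) + 3C_2e^(2t)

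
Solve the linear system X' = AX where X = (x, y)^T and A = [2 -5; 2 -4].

x(t) = 2K_1e^(-t)sin(t) - K_1e^(-t)cos(t) - K_2e^(-t)sin(t) - 2K_2e^(-t)cos(t), y(t) = K_1e^(-t)sin(t) - K_1e^(-t)cos(t) - K_2e^(-t)sin(t) - K_2e^(-t)cos(t)

Coefficient matrix A = [[2, -5], [2, -4]].
Characteristic polynomial det(A - λI) = λ^2 + 2λ + 2 = 0.
Eigenvalues λ = -1 ± i (complex conjugate pair).
For λ=-1+i: an eigenvector is (-1,-1) - i(2,1) = (-1 - 2i, -1 - i).
A real fundamental pair from Re and Im of e^((-1+i)t)v: X_1 = e^(-t)(cos(t)·(-1,-1) + sin(t)·(2,1)), X_2 = e^(-t)(sin(t)·(-1,-1) - cos(t)·(2,1)).
General solution: K_1X_1 + K_2X_2.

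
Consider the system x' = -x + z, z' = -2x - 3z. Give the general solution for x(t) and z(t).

Coefficient matrix A = [[-1, 1], [-2, -3]].
Characteristic polynomial det(A - λI) = λ^2 + 4λ + 5 = 0.
Eigenvalues λ = -2 ± i (complex conjugate pair).
For λ=-2+i: an eigenvector is (1,-1) - i(0,-1) = (1, -1 + i).
A real fundamental pair from Re and Im of e^((-2+i)t)v: X_1 = e^(-2t)(cos(t)·(1,-1) + sin(t)·(0,-1)), X_2 = e^(-2t)(sin(t)·(1,-1) - cos(t)·(0,-1)).
General solution: C_1X_1 + C_2X_2.

x(t) = C_1e^(-2t)cos(t) + C_2e^(-2t)sin(t), z(t) = -C_1e^(-2t)sin(t) - C_1e^(-2t)cos(t) - C_2e^(-2t)sin(t) + C_2e^(-2t)cos(t)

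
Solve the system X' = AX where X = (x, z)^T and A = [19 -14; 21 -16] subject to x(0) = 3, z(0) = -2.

x(t) = 13e^(5t) - 10e^(-2t), z(t) = 13e^(5t) - 15e^(-2t)

Coefficient matrix A = [[19, -14], [21, -16]].
Characteristic polynomial det(A - λI) = λ^2 - 3λ - 10 = 0.
Eigenvalues λ = -2, 5.
For λ=-2: (A-λI) row 1 is [21, -14], so an eigenvector is (2, 3).
For λ=5: (A-λI) row 1 is [14, -14], so an eigenvector is (-1, -1).
General solution: C_1e^(-2t)(2,3) + C_2e^(5t)(-1,-1).
Applying x(0)=3, z(0)=-2 gives C_1=-5, C_2=-13.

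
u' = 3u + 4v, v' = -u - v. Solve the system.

Coefficient matrix A = [[3, 4], [-1, -1]].
Characteristic polynomial det(A - λI) = λ^2 - 2λ + 1 = 0.
Single eigenvalue λ = 1 with algebraic multiplicity 2.
Eigenvector v = (-2,1); generalized eigenvector w with (A-λI)w=v is (-1,0).
General solution: e^(t)[C_1·v + C_2·(t·v + w)].

u(t) = -2C_1e^(t) - 2C_2te^(t) - C_2e^(t), v(t) = C_1e^(t) + C_2te^(t)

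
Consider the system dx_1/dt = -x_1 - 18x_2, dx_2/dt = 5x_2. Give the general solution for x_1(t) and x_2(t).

x_1(t) = 3C_1e^(5t) - C_2e^(-t), x_2(t) = -C_1e^(5t)

Coefficient matrix A = [[-1, -18], [0, 5]].
Characteristic polynomial det(A - λI) = λ^2 - 4λ - 5 = 0.
Eigenvalues λ = 5, -1.
For λ=5: (A-λI) row 1 is [-6, -18], so an eigenvector is (3, -1).
For λ=-1: (A-λI) row 1 is [0, -18], so an eigenvector is (-1, 0).
General solution: C_1e^(5t)(3,-1) + C_2e^(-t)(-1,0).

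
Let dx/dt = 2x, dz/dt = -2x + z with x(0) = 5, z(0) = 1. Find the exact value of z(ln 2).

-18

A = [[2,0],[-2,1]]; eigenvalues λ = 1, 2.
Eigenvectors: (0,1) for λ=1, (-1,2) for λ=2.
From the initial condition, c_1 = 11, c_2 = -5.
z(ln 2) = (11)(2^1)(1) + (-5)(2^2)(2) = -18.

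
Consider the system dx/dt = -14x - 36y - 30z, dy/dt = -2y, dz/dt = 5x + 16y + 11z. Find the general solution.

Coefficient matrix A = [[-14, -36, -30], [0, -2, 0], [5, 16, 11]].
det(A - λI) = 0 gives eigenvalues λ = -4, -2, 1.
For λ=-4: eigenvector (3,0,-1).
For λ=-2: eigenvector (2,1,-2).
For λ=1: eigenvector (-2,0,1).
General solution: C_1e^(-4t)(3,0,-1) + C_2e^(-2t)(2,1,-2) + C_3e^(t)(-2,0,1).

x(t) = 3C_1e^(-4t) + 2C_2e^(-2t) - 2C_3e^(t), y(t) = C_2e^(-2t), z(t) = -C_1e^(-4t) - 2C_2e^(-2t) + C_3e^(t)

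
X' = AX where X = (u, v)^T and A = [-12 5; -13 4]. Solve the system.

Coefficient matrix A = [[-12, 5], [-13, 4]].
Characteristic polynomial det(A - λI) = λ^2 + 8λ + 17 = 0.
Eigenvalues λ = -4 ± i (complex conjugate pair).
For λ=-4+i: an eigenvector is (2,3) - i(-1,-2) = (2 + i, 3 + 2i).
A real fundamental pair from Re and Im of e^((-4+i)t)v: X_1 = e^(-4t)(cos(t)·(2,3) + sin(t)·(-1,-2)), X_2 = e^(-4t)(sin(t)·(2,3) - cos(t)·(-1,-2)).
General solution: c_1X_1 + c_2X_2.

u(t) = -c_1e^(-4t)sin(t) + 2c_1e^(-4t)cos(t) + 2c_2e^(-4t)sin(t) + c_2e^(-4t)cos(t), v(t) = -2c_1e^(-4t)sin(t) + 3c_1e^(-4t)cos(t) + 3c_2e^(-4t)sin(t) + 2c_2e^(-4t)cos(t)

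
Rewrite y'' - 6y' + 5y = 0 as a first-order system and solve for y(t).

y(t) = c_1e^(t) + c_2e^(5t)

Let x_1 = y, x_2 = y'. Then x_1' = x_2 and x_2' = -5x_1 + 6x_2.
A = [[0,1],[-5,6]]; det(A-λI) = λ^2 - 6λ + 5.
Eigenvalues λ = 1, 5 with eigenvectors (1,1), (1,5).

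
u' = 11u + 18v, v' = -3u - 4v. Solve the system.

Coefficient matrix A = [[11, 18], [-3, -4]].
Characteristic polynomial det(A - λI) = λ^2 - 7λ + 10 = 0.
Eigenvalues λ = 2, 5.
For λ=2: (A-λI) row 1 is [9, 18], so an eigenvector is (-2, 1).
For λ=5: (A-λI) row 1 is [6, 18], so an eigenvector is (-3, 1).
General solution: K_1e^(2t)(-2,1) + K_2e^(5t)(-3,1).

u(t) = -2K_1e^(2t) - 3K_2e^(5t), v(t) = K_1e^(2t) + K_2e^(5t)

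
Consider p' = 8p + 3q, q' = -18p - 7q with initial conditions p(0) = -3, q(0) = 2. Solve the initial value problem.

p(t) = -7e^(2t) + 4e^(-t), q(t) = 14e^(2t) - 12e^(-t)

Coefficient matrix A = [[8, 3], [-18, -7]].
Characteristic polynomial det(A - λI) = λ^2 - λ - 2 = 0.
Eigenvalues λ = -1, 2.
For λ=-1: (A-λI) row 1 is [9, 3], so an eigenvector is (-1, 3).
For λ=2: (A-λI) row 1 is [6, 3], so an eigenvector is (-1, 2).
General solution: K_1e^(-t)(-1,3) + K_2e^(2t)(-1,2).
Applying p(0)=-3, q(0)=2 gives K_1=-4, K_2=7.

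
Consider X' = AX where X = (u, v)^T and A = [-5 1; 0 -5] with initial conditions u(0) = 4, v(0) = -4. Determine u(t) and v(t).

u(t) = -4te^(-5t) + 4e^(-5t), v(t) = -4e^(-5t)

Coefficient matrix A = [[-5, 1], [0, -5]].
Characteristic polynomial det(A - λI) = λ^2 + 10λ + 25 = 0.
Single eigenvalue λ = -5 with algebraic multiplicity 2.
Eigenvector v = (-1,0); generalized eigenvector w with (A-λI)w=v is (1,-1).
General solution: e^(-5t)[c_1·v + c_2·(t·v + w)].
Applying u(0)=4, v(0)=-4 gives c_1=0, c_2=4.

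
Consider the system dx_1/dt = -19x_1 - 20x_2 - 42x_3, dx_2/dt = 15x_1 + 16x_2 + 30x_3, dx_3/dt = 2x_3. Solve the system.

Coefficient matrix A = [[-19, -20, -42], [15, 16, 30], [0, 0, 2]].
det(A - λI) = 0 gives eigenvalues λ = -4, 1, 2.
For λ=-4: eigenvector (4,-3,0).
For λ=1: eigenvector (-1,1,0).
For λ=2: eigenvector (-2,0,1).
General solution: K_1e^(-4t)(4,-3,0) + K_2e^(t)(-1,1,0) + K_3e^(2t)(-2,0,1).

x_1(t) = 4K_1e^(-4t) - K_2e^(t) - 2K_3e^(2t), x_2(t) = -3K_1e^(-4t) + K_2e^(t), x_3(t) = K_3e^(2t)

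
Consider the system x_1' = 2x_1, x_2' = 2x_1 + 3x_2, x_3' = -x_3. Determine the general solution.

Coefficient matrix A = [[2, 0, 0], [2, 3, 0], [0, 0, -1]].
det(A - λI) = 0 gives eigenvalues λ = 2, 3, -1.
For λ=2: eigenvector (1,-2,0).
For λ=3: eigenvector (0,1,0).
For λ=-1: eigenvector (0,0,1).
General solution: C_1e^(2t)(1,-2,0) + C_2e^(3t)(0,1,0) + C_3e^(-t)(0,0,1).

x_1(t) = C_1e^(2t), x_2(t) = -2C_1e^(2t) + C_2e^(3t), x_3(t) = C_3e^(-t)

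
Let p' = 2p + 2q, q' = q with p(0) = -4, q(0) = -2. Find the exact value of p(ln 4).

A = [[2,2],[0,1]]; eigenvalues λ = 2, 1.
Eigenvectors: (-1,0) for λ=2, (2,-1) for λ=1.
From the initial condition, c_1 = 8, c_2 = 2.
p(ln 4) = (8)(4^2)(-1) + (2)(4^1)(2) = -112.

-112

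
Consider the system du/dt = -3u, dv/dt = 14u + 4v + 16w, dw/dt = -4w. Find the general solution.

u(t) = C_1e^(-3t), v(t) = -2C_1e^(-3t) + C_2e^(4t) - 2C_3e^(-4t), w(t) = C_3e^(-4t)

Coefficient matrix A = [[-3, 0, 0], [14, 4, 16], [0, 0, -4]].
det(A - λI) = 0 gives eigenvalues λ = -3, 4, -4.
For λ=-3: eigenvector (1,-2,0).
For λ=4: eigenvector (0,1,0).
For λ=-4: eigenvector (0,-2,1).
General solution: C_1e^(-3t)(1,-2,0) + C_2e^(4t)(0,1,0) + C_3e^(-4t)(0,-2,1).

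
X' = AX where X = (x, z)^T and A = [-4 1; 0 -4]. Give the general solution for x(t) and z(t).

x(t) = C_1e^(-4t) + C_2te^(-4t) - 3C_2e^(-4t), z(t) = C_2e^(-4t)

Coefficient matrix A = [[-4, 1], [0, -4]].
Characteristic polynomial det(A - λI) = λ^2 + 8λ + 16 = 0.
Single eigenvalue λ = -4 with algebraic multiplicity 2.
Eigenvector v = (1,0); generalized eigenvector w with (A-λI)w=v is (-3,1).
General solution: e^(-4t)[C_1·v + C_2·(t·v + w)].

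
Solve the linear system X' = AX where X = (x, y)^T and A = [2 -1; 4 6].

x(t) = -c_1e^(4t) - c_2te^(4t) + 2c_2e^(4t), y(t) = 2c_1e^(4t) + 2c_2te^(4t) - 3c_2e^(4t)

Coefficient matrix A = [[2, -1], [4, 6]].
Characteristic polynomial det(A - λI) = λ^2 - 8λ + 16 = 0.
Single eigenvalue λ = 4 with algebraic multiplicity 2.
Eigenvector v = (-1,2); generalized eigenvector w with (A-λI)w=v is (2,-3).
General solution: e^(4t)[c_1·v + c_2·(t·v + w)].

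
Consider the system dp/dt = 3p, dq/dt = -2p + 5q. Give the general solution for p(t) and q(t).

Coefficient matrix A = [[3, 0], [-2, 5]].
Characteristic polynomial det(A - λI) = λ^2 - 8λ + 15 = 0.
Eigenvalues λ = 5, 3.
For λ=5: (A-λI) row 1 is [-2, 0], so an eigenvector is (0, 1).
For λ=3: (A-λI) row 2 is [-2, 2], so an eigenvector is (-1, -1).
General solution: K_1e^(5t)(0,1) + K_2e^(3t)(-1,-1).

p(t) = -K_2e^(3t), q(t) = K_1e^(5t) - K_2e^(3t)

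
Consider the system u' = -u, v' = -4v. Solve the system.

Coefficient matrix A = [[-1, 0], [0, -4]].
Characteristic polynomial det(A - λI) = λ^2 + 5λ + 4 = 0.
Eigenvalues λ = -4, -1.
For λ=-4: (A-λI) row 1 is [3, 0], so an eigenvector is (0, -1).
For λ=-1: (A-λI) row 2 is [0, -3], so an eigenvector is (1, 0).
General solution: c_1e^(-4t)(0,-1) + c_2e^(-t)(1,0).

u(t) = c_2e^(-t), v(t) = -c_1e^(-4t)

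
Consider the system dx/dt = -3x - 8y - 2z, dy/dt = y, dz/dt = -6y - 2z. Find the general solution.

Coefficient matrix A = [[-3, -8, -2], [0, 1, 0], [0, -6, -2]].
det(A - λI) = 0 gives eigenvalues λ = -2, 1, -3.
For λ=-2: eigenvector (-2,0,1).
For λ=1: eigenvector (-1,1,-2).
For λ=-3: eigenvector (1,0,0).
General solution: C_1e^(-2t)(-2,0,1) + C_2e^(t)(-1,1,-2) + C_3e^(-3t)(1,0,0).

x(t) = -2C_1e^(-2t) - C_2e^(t) + C_3e^(-3t), y(t) = C_2e^(t), z(t) = C_1e^(-2t) - 2C_2e^(t)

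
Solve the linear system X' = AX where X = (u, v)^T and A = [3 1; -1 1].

u(t) = -K_1e^(2t) - K_2te^(2t) - 3K_2e^(2t), v(t) = K_1e^(2t) + K_2te^(2t) + 2K_2e^(2t)

Coefficient matrix A = [[3, 1], [-1, 1]].
Characteristic polynomial det(A - λI) = λ^2 - 4λ + 4 = 0.
Single eigenvalue λ = 2 with algebraic multiplicity 2.
Eigenvector v = (-1,1); generalized eigenvector w with (A-λI)w=v is (-3,2).
General solution: e^(2t)[K_1·v + K_2·(t·v + w)].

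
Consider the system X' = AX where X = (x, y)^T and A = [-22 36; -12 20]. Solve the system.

x(t) = 3K_1e^(2t) - 2K_2e^(-4t), y(t) = 2K_1e^(2t) - K_2e^(-4t)

Coefficient matrix A = [[-22, 36], [-12, 20]].
Characteristic polynomial det(A - λI) = λ^2 + 2λ - 8 = 0.
Eigenvalues λ = 2, -4.
For λ=2: (A-λI) row 1 is [-24, 36], so an eigenvector is (3, 2).
For λ=-4: (A-λI) row 1 is [-18, 36], so an eigenvector is (-2, -1).
General solution: K_1e^(2t)(3,2) + K_2e^(-4t)(-2,-1).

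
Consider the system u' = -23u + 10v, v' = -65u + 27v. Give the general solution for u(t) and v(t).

Coefficient matrix A = [[-23, 10], [-65, 27]].
Characteristic polynomial det(A - λI) = λ^2 - 4λ + 29 = 0.
Eigenvalues λ = 2 ± 5i (complex conjugate pair).
For λ=2+5i: an eigenvector is (1,3) - i(1,2) = (1 - i, 3 - 2i).
A real fundamental pair from Re and Im of e^((2+5i)t)v: X_1 = e^(2t)(cos(5t)·(1,3) + sin(5t)·(1,2)), X_2 = e^(2t)(sin(5t)·(1,3) - cos(5t)·(1,2)).
General solution: K_1X_1 + K_2X_2.

u(t) = K_1e^(2t)sin(5t) + K_1e^(2t)cos(5t) + K_2e^(2t)sin(5t) - K_2e^(2t)cos(5t), v(t) = 2K_1e^(2t)sin(5t) + 3K_1e^(2t)cos(5t) + 3K_2e^(2t)sin(5t) - 2K_2e^(2t)cos(5t)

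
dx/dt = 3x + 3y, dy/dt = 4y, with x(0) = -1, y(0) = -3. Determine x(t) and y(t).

Coefficient matrix A = [[3, 3], [0, 4]].
Characteristic polynomial det(A - λI) = λ^2 - 7λ + 12 = 0.
Eigenvalues λ = 4, 3.
For λ=4: (A-λI) row 1 is [-1, 3], so an eigenvector is (-3, -1).
For λ=3: (A-λI) row 1 is [0, 3], so an eigenvector is (-1, 0).
General solution: C_1e^(4t)(-3,-1) + C_2e^(3t)(-1,0).
Applying x(0)=-1, y(0)=-3 gives C_1=3, C_2=-8.

x(t) = -9e^(4t) + 8e^(3t), y(t) = -3e^(4t)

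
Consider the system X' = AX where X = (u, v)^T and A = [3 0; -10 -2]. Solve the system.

u(t) = -C_1e^(3t), v(t) = 2C_1e^(3t) + C_2e^(-2t)

Coefficient matrix A = [[3, 0], [-10, -2]].
Characteristic polynomial det(A - λI) = λ^2 - λ - 6 = 0.
Eigenvalues λ = 3, -2.
For λ=3: (A-λI) row 2 is [-10, -5], so an eigenvector is (-1, 2).
For λ=-2: (A-λI) row 1 is [5, 0], so an eigenvector is (0, 1).
General solution: C_1e^(3t)(-1,2) + C_2e^(-2t)(0,1).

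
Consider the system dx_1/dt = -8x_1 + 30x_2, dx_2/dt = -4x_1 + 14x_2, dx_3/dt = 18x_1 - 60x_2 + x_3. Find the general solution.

Coefficient matrix A = [[-8, 30, 0], [-4, 14, 0], [18, -60, 1]].
det(A - λI) = 0 gives eigenvalues λ = 2, 4, 1.
For λ=2: eigenvector (3,1,-6).
For λ=4: eigenvector (5,2,-10).
For λ=1: eigenvector (0,0,1).
General solution: K_1e^(2t)(3,1,-6) + K_2e^(4t)(5,2,-10) + K_3e^(t)(0,0,1).

x_1(t) = 3K_1e^(2t) + 5K_2e^(4t), x_2(t) = K_1e^(2t) + 2K_2e^(4t), x_3(t) = -6K_1e^(2t) - 10K_2e^(4t) + K_3e^(t)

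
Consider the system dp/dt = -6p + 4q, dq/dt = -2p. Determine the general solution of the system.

p(t) = -C_1e^(-2t) + 2C_2e^(-4t), q(t) = -C_1e^(-2t) + C_2e^(-4t)

Coefficient matrix A = [[-6, 4], [-2, 0]].
Characteristic polynomial det(A - λI) = λ^2 + 6λ + 8 = 0.
Eigenvalues λ = -2, -4.
For λ=-2: (A-λI) row 1 is [-4, 4], so an eigenvector is (-1, -1).
For λ=-4: (A-λI) row 1 is [-2, 4], so an eigenvector is (2, 1).
General solution: C_1e^(-2t)(-1,-1) + C_2e^(-4t)(2,1).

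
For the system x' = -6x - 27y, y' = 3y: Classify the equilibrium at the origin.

A = [[-6,-27],[0,3]]; det(A-λI) = λ^2 + 3λ - 18.
λ = -6, 3: opposite signs.

saddle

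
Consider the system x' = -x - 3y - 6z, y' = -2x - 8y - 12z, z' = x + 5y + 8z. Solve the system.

x(t) = C_1e^(-t) - C_2e^(2t), y(t) = -2C_1e^(-t) - C_2e^(2t) - 2C_3e^(-2t), z(t) = C_1e^(-t) + C_2e^(2t) + C_3e^(-2t)

Coefficient matrix A = [[-1, -3, -6], [-2, -8, -12], [1, 5, 8]].
det(A - λI) = 0 gives eigenvalues λ = -1, 2, -2.
For λ=-1: eigenvector (1,-2,1).
For λ=2: eigenvector (-1,-1,1).
For λ=-2: eigenvector (0,-2,1).
General solution: C_1e^(-t)(1,-2,1) + C_2e^(2t)(-1,-1,1) + C_3e^(-2t)(0,-2,1).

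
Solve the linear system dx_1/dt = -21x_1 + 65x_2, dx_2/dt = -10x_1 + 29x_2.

Coefficient matrix A = [[-21, 65], [-10, 29]].
Characteristic polynomial det(A - λI) = λ^2 - 8λ + 41 = 0.
Eigenvalues λ = 4 ± 5i (complex conjugate pair).
For λ=4+5i: an eigenvector is (-2,-1) - i(-3,-1) = (-2 + 3i, -1 + i).
A real fundamental pair from Re and Im of e^((4+5i)t)v: X_1 = e^(4t)(cos(5t)·(-2,-1) + sin(5t)·(-3,-1)), X_2 = e^(4t)(sin(5t)·(-2,-1) - cos(5t)·(-3,-1)).
General solution: K_1X_1 + K_2X_2.

x_1(t) = -3K_1e^(4t)sin(5t) - 2K_1e^(4t)cos(5t) - 2K_2e^(4t)sin(5t) + 3K_2e^(4t)cos(5t), x_2(t) = -K_1e^(4t)sin(5t) - K_1e^(4t)cos(5t) - K_2e^(4t)sin(5t) + K_2e^(4t)cos(5t)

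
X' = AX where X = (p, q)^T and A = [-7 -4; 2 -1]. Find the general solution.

Coefficient matrix A = [[-7, -4], [2, -1]].
Characteristic polynomial det(A - λI) = λ^2 + 8λ + 15 = 0.
Eigenvalues λ = -3, -5.
For λ=-3: (A-λI) row 1 is [-4, -4], so an eigenvector is (-1, 1).
For λ=-5: (A-λI) row 1 is [-2, -4], so an eigenvector is (2, -1).
General solution: C_1e^(-3t)(-1,1) + C_2e^(-5t)(2,-1).

p(t) = -C_1e^(-3t) + 2C_2e^(-5t), q(t) = C_1e^(-3t) - C_2e^(-5t)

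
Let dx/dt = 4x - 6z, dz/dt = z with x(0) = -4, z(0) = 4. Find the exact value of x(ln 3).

-948

A = [[4,-6],[0,1]]; eigenvalues λ = 1, 4.
Eigenvectors: (-2,-1) for λ=1, (1,0) for λ=4.
From the initial condition, c_1 = -4, c_2 = -12.
x(ln 3) = (-4)(3^1)(-2) + (-12)(3^4)(1) = -948.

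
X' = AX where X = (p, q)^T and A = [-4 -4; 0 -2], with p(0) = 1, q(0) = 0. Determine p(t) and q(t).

Coefficient matrix A = [[-4, -4], [0, -2]].
Characteristic polynomial det(A - λI) = λ^2 + 6λ + 8 = 0.
Eigenvalues λ = -2, -4.
For λ=-2: (A-λI) row 1 is [-2, -4], so an eigenvector is (-2, 1).
For λ=-4: (A-λI) row 1 is [0, -4], so an eigenvector is (-1, 0).
General solution: K_1e^(-2t)(-2,1) + K_2e^(-4t)(-1,0).
Applying p(0)=1, q(0)=0 gives K_1=0, K_2=-1.

p(t) = e^(-4t), q(t) = 0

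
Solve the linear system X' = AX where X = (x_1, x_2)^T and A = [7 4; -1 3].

Coefficient matrix A = [[7, 4], [-1, 3]].
Characteristic polynomial det(A - λI) = λ^2 - 10λ + 25 = 0.
Single eigenvalue λ = 5 with algebraic multiplicity 2.
Eigenvector v = (-2,1); generalized eigenvector w with (A-λI)w=v is (3,-2).
General solution: e^(5t)[K_1·v + K_2·(t·v + w)].

x_1(t) = -2K_1e^(5t) - 2K_2te^(5t) + 3K_2e^(5t), x_2(t) = K_1e^(5t) + K_2te^(5t) - 2K_2e^(5t)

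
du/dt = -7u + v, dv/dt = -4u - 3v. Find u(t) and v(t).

u(t) = -C_1e^(-5t) - C_2te^(-5t) + C_2e^(-5t), v(t) = -2C_1e^(-5t) - 2C_2te^(-5t) + C_2e^(-5t)

Coefficient matrix A = [[-7, 1], [-4, -3]].
Characteristic polynomial det(A - λI) = λ^2 + 10λ + 25 = 0.
Single eigenvalue λ = -5 with algebraic multiplicity 2.
Eigenvector v = (-1,-2); generalized eigenvector w with (A-λI)w=v is (1,1).
General solution: e^(-5t)[C_1·v + C_2·(t·v + w)].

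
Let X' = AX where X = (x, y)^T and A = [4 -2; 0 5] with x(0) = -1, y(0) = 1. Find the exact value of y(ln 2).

32

A = [[4,-2],[0,5]]; eigenvalues λ = 4, 5.
Eigenvectors: (1,0) for λ=4, (2,-1) for λ=5.
From the initial condition, c_1 = 1, c_2 = -1.
y(ln 2) = (1)(2^4)(0) + (-1)(2^5)(-1) = 32.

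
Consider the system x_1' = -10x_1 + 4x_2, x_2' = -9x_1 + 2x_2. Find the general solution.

Coefficient matrix A = [[-10, 4], [-9, 2]].
Characteristic polynomial det(A - λI) = λ^2 + 8λ + 16 = 0.
Single eigenvalue λ = -4 with algebraic multiplicity 2.
Eigenvector v = (2,3); generalized eigenvector w with (A-λI)w=v is (1,2).
General solution: e^(-4t)[c_1·v + c_2·(t·v + w)].

x_1(t) = 2c_1e^(-4t) + 2c_2te^(-4t) + c_2e^(-4t), x_2(t) = 3c_1e^(-4t) + 3c_2te^(-4t) + 2c_2e^(-4t)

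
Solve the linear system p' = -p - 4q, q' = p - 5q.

Coefficient matrix A = [[-1, -4], [1, -5]].
Characteristic polynomial det(A - λI) = λ^2 + 6λ + 9 = 0.
Single eigenvalue λ = -3 with algebraic multiplicity 2.
Eigenvector v = (-2,-1); generalized eigenvector w with (A-λI)w=v is (-1,0).
General solution: e^(-3t)[K_1·v + K_2·(t·v + w)].

p(t) = -2K_1e^(-3t) - 2K_2te^(-3t) - K_2e^(-3t), q(t) = -K_1e^(-3t) - K_2te^(-3t)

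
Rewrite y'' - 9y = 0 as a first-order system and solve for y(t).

y(t) = K_1e^(-3t) + K_2e^(3t)

Let x_1 = y, x_2 = y'. Then x_1' = x_2 and x_2' = 9x_1.
A = [[0,1],[9,0]]; det(A-λI) = λ^2 - 9.
Eigenvalues λ = -3, 3 with eigenvectors (1,-3), (1,3).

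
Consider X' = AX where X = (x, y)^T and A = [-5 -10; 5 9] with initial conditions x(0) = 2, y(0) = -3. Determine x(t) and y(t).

x(t) = 16e^(2t)sin(t) + 2e^(2t)cos(t), y(t) = -11e^(2t)sin(t) - 3e^(2t)cos(t)

Coefficient matrix A = [[-5, -10], [5, 9]].
Characteristic polynomial det(A - λI) = λ^2 - 4λ + 5 = 0.
Eigenvalues λ = 2 ± i (complex conjugate pair).
For λ=2+i: an eigenvector is (-3,2) - i(1,-1) = (-3 - i, 2 + i).
A real fundamental pair from Re and Im of e^((2+i)t)v: X_1 = e^(2t)(cos(t)·(-3,2) + sin(t)·(1,-1)), X_2 = e^(2t)(sin(t)·(-3,2) - cos(t)·(1,-1)).
General solution: K_1X_1 + K_2X_2.
Applying x(0)=2, y(0)=-3 gives K_1=1, K_2=-5.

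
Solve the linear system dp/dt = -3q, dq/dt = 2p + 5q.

p(t) = K_1e^(3t) + 3K_2e^(2t), q(t) = -K_1e^(3t) - 2K_2e^(2t)

Coefficient matrix A = [[0, -3], [2, 5]].
Characteristic polynomial det(A - λI) = λ^2 - 5λ + 6 = 0.
Eigenvalues λ = 3, 2.
For λ=3: (A-λI) row 1 is [-3, -3], so an eigenvector is (1, -1).
For λ=2: (A-λI) row 1 is [-2, -3], so an eigenvector is (3, -2).
General solution: K_1e^(3t)(1,-1) + K_2e^(2t)(3,-2).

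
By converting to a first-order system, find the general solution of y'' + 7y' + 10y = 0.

Let x_1 = y, x_2 = y'. Then x_1' = x_2 and x_2' = -10x_1 - 7x_2.
A = [[0,1],[-10,-7]]; det(A-λI) = λ^2 + 7λ + 10.
Eigenvalues λ = -2, -5 with eigenvectors (1,-2), (1,-5).

y(t) = c_1e^(-2t) + c_2e^(-5t)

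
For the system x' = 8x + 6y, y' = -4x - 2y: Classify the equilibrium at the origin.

unstable node

A = [[8,6],[-4,-2]]; det(A-λI) = λ^2 - 6λ + 8.
λ = 4, 2: both positive.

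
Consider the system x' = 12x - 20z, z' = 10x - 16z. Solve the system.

x(t) = 3C_1e^(-2t)sin(2t) - C_1e^(-2t)cos(2t) - C_2e^(-2t)sin(2t) - 3C_2e^(-2t)cos(2t), z(t) = 2C_1e^(-2t)sin(2t) - C_1e^(-2t)cos(2t) - C_2e^(-2t)sin(2t) - 2C_2e^(-2t)cos(2t)

Coefficient matrix A = [[12, -20], [10, -16]].
Characteristic polynomial det(A - λI) = λ^2 + 4λ + 8 = 0.
Eigenvalues λ = -2 ± 2i (complex conjugate pair).
For λ=-2+2i: an eigenvector is (-1,-1) - i(3,2) = (-1 - 3i, -1 - 2i).
A real fundamental pair from Re and Im of e^((-2+2i)t)v: X_1 = e^(-2t)(cos(2t)·(-1,-1) + sin(2t)·(3,2)), X_2 = e^(-2t)(sin(2t)·(-1,-1) - cos(2t)·(3,2)).
General solution: C_1X_1 + C_2X_2.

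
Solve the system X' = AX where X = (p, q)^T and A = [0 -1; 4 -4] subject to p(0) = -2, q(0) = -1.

p(t) = -3te^(-2t) - 2e^(-2t), q(t) = -6te^(-2t) - e^(-2t)

Coefficient matrix A = [[0, -1], [4, -4]].
Characteristic polynomial det(A - λI) = λ^2 + 4λ + 4 = 0.
Single eigenvalue λ = -2 with algebraic multiplicity 2.
Eigenvector v = (-1,-2); generalized eigenvector w with (A-λI)w=v is (1,3).
General solution: e^(-2t)[C_1·v + C_2·(t·v + w)].
Applying p(0)=-2, q(0)=-1 gives C_1=5, C_2=3.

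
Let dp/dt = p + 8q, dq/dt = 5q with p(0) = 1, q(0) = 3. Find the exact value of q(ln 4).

A = [[1,8],[0,5]]; eigenvalues λ = 5, 1.
Eigenvectors: (2,1) for λ=5, (-1,0) for λ=1.
From the initial condition, c_1 = 3, c_2 = 5.
q(ln 4) = (3)(4^5)(1) + (5)(4^1)(0) = 3072.

3072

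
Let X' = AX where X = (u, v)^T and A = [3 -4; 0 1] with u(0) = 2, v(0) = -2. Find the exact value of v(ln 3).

A = [[3,-4],[0,1]]; eigenvalues λ = 3, 1.
Eigenvectors: (1,0) for λ=3, (2,1) for λ=1.
From the initial condition, c_1 = 6, c_2 = -2.
v(ln 3) = (6)(3^3)(0) + (-2)(3^1)(1) = -6.

-6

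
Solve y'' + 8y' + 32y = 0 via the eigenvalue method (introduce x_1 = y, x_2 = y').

Let x_1 = y, x_2 = y'. Then x_1' = x_2 and x_2' = -32x_1 - 8x_2.
A = [[0,1],[-32,-8]]; det(A-λI) = λ^2 + 8λ + 32.
Eigenvalues λ = -4 ± 4i.

y(t) = K_1e^(-4t)cos(4t) + K_2e^(-4t)sin(4t)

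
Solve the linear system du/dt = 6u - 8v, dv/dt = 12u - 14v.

Coefficient matrix A = [[6, -8], [12, -14]].
Characteristic polynomial det(A - λI) = λ^2 + 8λ + 12 = 0.
Eigenvalues λ = -2, -6.
For λ=-2: (A-λI) row 1 is [8, -8], so an eigenvector is (-1, -1).
For λ=-6: (A-λI) row 1 is [12, -8], so an eigenvector is (2, 3).
General solution: c_1e^(-2t)(-1,-1) + c_2e^(-6t)(2,3).

u(t) = -c_1e^(-2t) + 2c_2e^(-6t), v(t) = -c_1e^(-2t) + 3c_2e^(-6t)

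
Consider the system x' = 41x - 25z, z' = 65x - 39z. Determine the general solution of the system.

x(t) = c_1e^(t)sin(5t) + 2c_1e^(t)cos(5t) + 2c_2e^(t)sin(5t) - c_2e^(t)cos(5t), z(t) = 2c_1e^(t)sin(5t) + 3c_1e^(t)cos(5t) + 3c_2e^(t)sin(5t) - 2c_2e^(t)cos(5t)

Coefficient matrix A = [[41, -25], [65, -39]].
Characteristic polynomial det(A - λI) = λ^2 - 2λ + 26 = 0.
Eigenvalues λ = 1 ± 5i (complex conjugate pair).
For λ=1+5i: an eigenvector is (2,3) - i(1,2) = (2 - i, 3 - 2i).
A real fundamental pair from Re and Im of e^((1+5i)t)v: X_1 = e^(t)(cos(5t)·(2,3) + sin(5t)·(1,2)), X_2 = e^(t)(sin(5t)·(2,3) - cos(5t)·(1,2)).
General solution: c_1X_1 + c_2X_2.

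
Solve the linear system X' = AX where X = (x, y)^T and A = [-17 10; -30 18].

Coefficient matrix A = [[-17, 10], [-30, 18]].
Characteristic polynomial det(A - λI) = λ^2 - λ - 6 = 0.
Eigenvalues λ = -2, 3.
For λ=-2: (A-λI) row 1 is [-15, 10], so an eigenvector is (2, 3).
For λ=3: (A-λI) row 1 is [-20, 10], so an eigenvector is (1, 2).
General solution: C_1e^(-2t)(2,3) + C_2e^(3t)(1,2).

x(t) = 2C_1e^(-2t) + C_2e^(3t), y(t) = 3C_1e^(-2t) + 2C_2e^(3t)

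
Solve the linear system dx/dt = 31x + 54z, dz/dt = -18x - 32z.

x(t) = -2K_1e^(4t) + 3K_2e^(-5t), z(t) = K_1e^(4t) - 2K_2e^(-5t)

Coefficient matrix A = [[31, 54], [-18, -32]].
Characteristic polynomial det(A - λI) = λ^2 + λ - 20 = 0.
Eigenvalues λ = 4, -5.
For λ=4: (A-λI) row 1 is [27, 54], so an eigenvector is (-2, 1).
For λ=-5: (A-λI) row 1 is [36, 54], so an eigenvector is (3, -2).
General solution: K_1e^(4t)(-2,1) + K_2e^(-5t)(3,-2).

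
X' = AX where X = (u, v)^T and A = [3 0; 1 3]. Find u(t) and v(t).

u(t) = C_2e^(3t), v(t) = C_1e^(3t) + C_2te^(3t) - 2C_2e^(3t)

Coefficient matrix A = [[3, 0], [1, 3]].
Characteristic polynomial det(A - λI) = λ^2 - 6λ + 9 = 0.
Single eigenvalue λ = 3 with algebraic multiplicity 2.
Eigenvector v = (0,1); generalized eigenvector w with (A-λI)w=v is (1,-2).
General solution: e^(3t)[C_1·v + C_2·(t·v + w)].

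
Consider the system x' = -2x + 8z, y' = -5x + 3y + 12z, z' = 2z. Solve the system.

x(t) = -K_1e^(-2t) - 2K_3e^(2t), y(t) = -K_1e^(-2t) + K_2e^(3t) + 2K_3e^(2t), z(t) = -K_3e^(2t)

Coefficient matrix A = [[-2, 0, 8], [-5, 3, 12], [0, 0, 2]].
det(A - λI) = 0 gives eigenvalues λ = -2, 3, 2.
For λ=-2: eigenvector (-1,-1,0).
For λ=3: eigenvector (0,1,0).
For λ=2: eigenvector (-2,2,-1).
General solution: K_1e^(-2t)(-1,-1,0) + K_2e^(3t)(0,1,0) + K_3e^(2t)(-2,2,-1).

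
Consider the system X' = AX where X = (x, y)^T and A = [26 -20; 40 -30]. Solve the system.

x(t) = 2c_1e^(-2t)sin(4t) + c_1e^(-2t)cos(4t) + c_2e^(-2t)sin(4t) - 2c_2e^(-2t)cos(4t), y(t) = 3c_1e^(-2t)sin(4t) + c_1e^(-2t)cos(4t) + c_2e^(-2t)sin(4t) - 3c_2e^(-2t)cos(4t)

Coefficient matrix A = [[26, -20], [40, -30]].
Characteristic polynomial det(A - λI) = λ^2 + 4λ + 20 = 0.
Eigenvalues λ = -2 ± 4i (complex conjugate pair).
For λ=-2+4i: an eigenvector is (1,1) - i(2,3) = (1 - 2i, 1 - 3i).
A real fundamental pair from Re and Im of e^((-2+4i)t)v: X_1 = e^(-2t)(cos(4t)·(1,1) + sin(4t)·(2,3)), X_2 = e^(-2t)(sin(4t)·(1,1) - cos(4t)·(2,3)).
General solution: c_1X_1 + c_2X_2.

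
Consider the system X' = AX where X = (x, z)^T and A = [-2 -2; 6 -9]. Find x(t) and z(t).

Coefficient matrix A = [[-2, -2], [6, -9]].
Characteristic polynomial det(A - λI) = λ^2 + 11λ + 30 = 0.
Eigenvalues λ = -5, -6.
For λ=-5: (A-λI) row 1 is [3, -2], so an eigenvector is (-2, -3).
For λ=-6: (A-λI) row 1 is [4, -2], so an eigenvector is (1, 2).
General solution: c_1e^(-5t)(-2,-3) + c_2e^(-6t)(1,2).

x(t) = -2c_1e^(-5t) + c_2e^(-6t), z(t) = -3c_1e^(-5t) + 2c_2e^(-6t)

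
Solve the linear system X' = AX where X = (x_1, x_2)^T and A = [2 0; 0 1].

Coefficient matrix A = [[2, 0], [0, 1]].
Characteristic polynomial det(A - λI) = λ^2 - 3λ + 2 = 0.
Eigenvalues λ = 1, 2.
For λ=1: (A-λI) row 1 is [1, 0], so an eigenvector is (0, 1).
For λ=2: (A-λI) row 2 is [0, -1], so an eigenvector is (-1, 0).
General solution: K_1e^(t)(0,1) + K_2e^(2t)(-1,0).

x_1(t) = -K_2e^(2t), x_2(t) = K_1e^(t)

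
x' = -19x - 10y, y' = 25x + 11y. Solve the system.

Coefficient matrix A = [[-19, -10], [25, 11]].
Characteristic polynomial det(A - λI) = λ^2 + 8λ + 41 = 0.
Eigenvalues λ = -4 ± 5i (complex conjugate pair).
For λ=-4+5i: an eigenvector is (-1,1) - i(1,-2) = (-1 - i, 1 + 2i).
A real fundamental pair from Re and Im of e^((-4+5i)t)v: X_1 = e^(-4t)(cos(5t)·(-1,1) + sin(5t)·(1,-2)), X_2 = e^(-4t)(sin(5t)·(-1,1) - cos(5t)·(1,-2)).
General solution: c_1X_1 + c_2X_2.

x(t) = c_1e^(-4t)sin(5t) - c_1e^(-4t)cos(5t) - c_2e^(-4t)sin(5t) - c_2e^(-4t)cos(5t), y(t) = -2c_1e^(-4t)sin(5t) + c_1e^(-4t)cos(5t) + c_2e^(-4t)sin(5t) + 2c_2e^(-4t)cos(5t)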